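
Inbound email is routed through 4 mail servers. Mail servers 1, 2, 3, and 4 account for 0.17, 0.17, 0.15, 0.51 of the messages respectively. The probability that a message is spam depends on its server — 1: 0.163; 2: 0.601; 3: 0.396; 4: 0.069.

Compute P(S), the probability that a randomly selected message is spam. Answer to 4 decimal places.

By the law of total probability,
P(S) = P(S|1)·P(1) + P(S|2)·P(2) + P(S|3)·P(3) + P(S|4)·P(4)
      = 0.163·0.17 + 0.601·0.17 + 0.396·0.15 + 0.069·0.51
      = 0.02771 + 0.10217 + 0.0594 + 0.03519 = 0.22447

0.2245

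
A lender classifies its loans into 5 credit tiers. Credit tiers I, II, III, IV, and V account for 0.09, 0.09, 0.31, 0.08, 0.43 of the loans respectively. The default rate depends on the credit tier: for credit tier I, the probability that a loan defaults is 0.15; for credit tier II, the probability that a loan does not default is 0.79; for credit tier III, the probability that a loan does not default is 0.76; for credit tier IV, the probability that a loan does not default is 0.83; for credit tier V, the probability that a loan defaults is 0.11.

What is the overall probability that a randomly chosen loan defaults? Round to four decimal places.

0.1677

P(D|II) = 1 − 0.79 = 0.21.
P(D|III) = 1 − 0.76 = 0.24.
P(D|IV) = 1 − 0.83 = 0.17.
Summing over the partition,
P(D) = P(D|I)·P(I) + P(D|II)·P(II) + P(D|III)·P(III) + P(D|IV)·P(IV) + P(D|V)·P(V)
      = 0.15·0.09 + 0.21·0.09 + 0.24·0.31 + 0.17·0.08 + 0.11·0.43
      = 0.0135 + 0.0189 + 0.0744 + 0.0136 + 0.0473 = 0.1677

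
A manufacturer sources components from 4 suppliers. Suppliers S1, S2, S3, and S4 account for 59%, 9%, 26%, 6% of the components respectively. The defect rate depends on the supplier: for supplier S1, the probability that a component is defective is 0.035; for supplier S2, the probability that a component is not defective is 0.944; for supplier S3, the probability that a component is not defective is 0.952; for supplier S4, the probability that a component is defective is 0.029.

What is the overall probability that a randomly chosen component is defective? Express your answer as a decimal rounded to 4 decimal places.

P(D|S2) = 1 − 0.944 = 0.056.
P(D|S3) = 1 − 0.952 = 0.048.
P(D) = P(D|S1)·P(S1) + P(D|S2)·P(S2) + P(D|S3)·P(S3) + P(D|S4)·P(S4)
      = 0.035·0.59 + 0.056·0.09 + 0.048·0.26 + 0.029·0.06
      = 0.02065 + 0.00504 + 0.01248 + 0.00174 = 0.03991

0.0399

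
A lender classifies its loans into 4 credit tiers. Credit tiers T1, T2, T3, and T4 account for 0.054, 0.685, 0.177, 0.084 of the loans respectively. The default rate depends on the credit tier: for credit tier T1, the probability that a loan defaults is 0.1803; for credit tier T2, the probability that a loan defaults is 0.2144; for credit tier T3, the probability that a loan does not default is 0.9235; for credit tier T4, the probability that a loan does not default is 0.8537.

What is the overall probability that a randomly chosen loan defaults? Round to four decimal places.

P(D|T3) = 1 − 0.9235 = 0.0765.
P(D|T4) = 1 − 0.8537 = 0.1463.
By the law of total probability,
P(D) = P(D|T1)·P(T1) + P(D|T2)·P(T2) + P(D|T3)·P(T3) + P(D|T4)·P(T4)
      = 0.1803·0.054 + 0.2144·0.685 + 0.0765·0.177 + 0.1463·0.084
      = 0.0097362 + 0.146864 + 0.0135405 + 0.0122892 = 0.1824299

0.1824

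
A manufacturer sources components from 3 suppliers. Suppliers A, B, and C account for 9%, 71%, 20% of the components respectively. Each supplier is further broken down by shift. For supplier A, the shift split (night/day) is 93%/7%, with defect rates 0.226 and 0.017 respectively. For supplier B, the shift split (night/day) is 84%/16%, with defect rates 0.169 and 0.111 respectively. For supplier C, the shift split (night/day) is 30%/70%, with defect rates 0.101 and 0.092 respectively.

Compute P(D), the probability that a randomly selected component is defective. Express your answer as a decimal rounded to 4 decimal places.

P(D|A) = 0.93·0.226 + 0.07·0.017 = 0.21018 + 0.00119 = 0.21137
P(D|B) = 0.84·0.169 + 0.16·0.111 = 0.14196 + 0.01776 = 0.15972
P(D|C) = 0.3·0.101 + 0.7·0.092 = 0.0303 + 0.0644 = 0.0947
Then overall,
P(D) = 0.09·0.21137 + 0.71·0.15972 + 0.2·0.0947
      = 0.0190233 + 0.1134012 + 0.01894 = 0.1513645

0.1514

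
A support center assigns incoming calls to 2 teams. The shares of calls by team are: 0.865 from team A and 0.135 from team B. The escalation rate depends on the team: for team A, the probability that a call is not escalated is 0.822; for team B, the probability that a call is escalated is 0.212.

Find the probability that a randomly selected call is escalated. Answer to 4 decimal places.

0.1826

P(E|A) = 1 − 0.822 = 0.178.
P(E) = P(E|A)·P(A) + P(E|B)·P(B)
      = 0.178·0.865 + 0.212·0.135
      = 0.15397 + 0.02862 = 0.18259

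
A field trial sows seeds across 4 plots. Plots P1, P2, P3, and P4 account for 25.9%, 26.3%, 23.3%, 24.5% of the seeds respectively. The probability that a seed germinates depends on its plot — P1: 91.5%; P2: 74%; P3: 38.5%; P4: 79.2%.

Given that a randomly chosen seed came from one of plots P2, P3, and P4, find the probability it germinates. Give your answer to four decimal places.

0.6456

Let S = {P2, P3, P4}.
P(S) = 0.263 + 0.233 + 0.245 = 0.741.
P(G ∩ S) = 0.74·0.263 + 0.385·0.233 + 0.792·0.245 = 0.19462 + 0.089705 + 0.19404 = 0.478365.
P(G | S) = 0.478365 / 0.741 = 0.645567…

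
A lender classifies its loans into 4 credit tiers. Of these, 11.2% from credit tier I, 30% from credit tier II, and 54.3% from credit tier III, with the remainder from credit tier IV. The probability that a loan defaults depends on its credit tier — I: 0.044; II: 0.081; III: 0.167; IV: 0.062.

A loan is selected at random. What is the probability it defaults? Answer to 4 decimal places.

P(IV) = 1 − (0.112 + 0.3 + 0.543) = 0.045.
Using total probability over the partition,
P(D) = P(D|I)·P(I) + P(D|II)·P(II) + P(D|III)·P(III) + P(D|IV)·P(IV)
      = 0.044·0.112 + 0.081·0.3 + 0.167·0.543 + 0.062·0.045
      = 0.004928 + 0.0243 + 0.090681 + 0.00279 = 0.122699

P(D) ≈ 0.1227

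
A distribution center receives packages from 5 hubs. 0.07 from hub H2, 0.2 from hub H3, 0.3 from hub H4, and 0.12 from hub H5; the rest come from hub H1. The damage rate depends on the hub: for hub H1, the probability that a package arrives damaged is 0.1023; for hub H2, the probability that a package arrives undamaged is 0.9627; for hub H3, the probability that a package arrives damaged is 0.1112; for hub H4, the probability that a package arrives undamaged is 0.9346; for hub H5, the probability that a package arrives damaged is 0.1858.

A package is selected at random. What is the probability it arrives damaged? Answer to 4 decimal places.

P(D) ≈ 0.0985

P(H1) = 1 − (0.07 + 0.2 + 0.3 + 0.12) = 0.31.
P(D|H2) = 1 − 0.9627 = 0.0373.
P(D|H4) = 1 − 0.9346 = 0.0654.
By the law of total probability,
P(D) = P(D|H1)·P(H1) + P(D|H2)·P(H2) + P(D|H3)·P(H3) + P(D|H4)·P(H4) + P(D|H5)·P(H5)
      = 0.1023·0.31 + 0.0373·0.07 + 0.1112·0.2 + 0.0654·0.3 + 0.1858·0.12
      = 0.031713 + 0.002611 + 0.02224 + 0.01962 + 0.022296 = 0.09848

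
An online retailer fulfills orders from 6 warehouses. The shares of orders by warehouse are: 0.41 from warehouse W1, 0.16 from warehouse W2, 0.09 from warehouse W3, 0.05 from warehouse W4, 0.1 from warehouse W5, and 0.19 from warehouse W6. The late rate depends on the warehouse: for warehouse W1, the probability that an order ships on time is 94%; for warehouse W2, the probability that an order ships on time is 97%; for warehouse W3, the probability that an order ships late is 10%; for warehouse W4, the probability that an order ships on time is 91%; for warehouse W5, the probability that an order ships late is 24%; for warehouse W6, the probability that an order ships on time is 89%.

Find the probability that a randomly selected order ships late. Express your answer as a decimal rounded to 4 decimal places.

P(L) ≈ 0.0878

P(L|W1) = 1 − 0.94 = 0.06.
P(L|W2) = 1 − 0.97 = 0.03.
P(L|W4) = 1 − 0.91 = 0.09.
P(L|W6) = 1 − 0.89 = 0.11.
P(L) = P(L|W1)·P(W1) + P(L|W2)·P(W2) + P(L|W3)·P(W3) + P(L|W4)·P(W4) + P(L|W5)·P(W5) + P(L|W6)·P(W6)
      = 0.06·0.41 + 0.03·0.16 + 0.1·0.09 + 0.09·0.05 + 0.24·0.1 + 0.11·0.19
      = 0.0246 + 0.0048 + 0.009 + 0.0045 + 0.024 + 0.0209 = 0.0878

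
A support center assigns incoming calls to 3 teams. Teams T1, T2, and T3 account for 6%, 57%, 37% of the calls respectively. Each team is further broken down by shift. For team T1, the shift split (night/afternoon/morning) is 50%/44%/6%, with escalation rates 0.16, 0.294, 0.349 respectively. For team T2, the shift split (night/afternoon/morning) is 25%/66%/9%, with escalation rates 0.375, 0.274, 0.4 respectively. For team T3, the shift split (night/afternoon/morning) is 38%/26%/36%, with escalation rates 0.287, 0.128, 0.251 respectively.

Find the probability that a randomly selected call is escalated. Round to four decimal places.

P(E) ≈ 0.2770

P(E|T1) = 0.5·0.16 + 0.44·0.294 + 0.06·0.349 = 0.08 + 0.12936 + 0.02094 = 0.2303
P(E|T2) = 0.25·0.375 + 0.66·0.274 + 0.09·0.4 = 0.09375 + 0.18084 + 0.036 = 0.31059
P(E|T3) = 0.38·0.287 + 0.26·0.128 + 0.36·0.251 = 0.10906 + 0.03328 + 0.09036 = 0.2327
Then overall,
P(E) = 0.06·0.2303 + 0.57·0.31059 + 0.37·0.2327
      = 0.013818 + 0.1770363 + 0.086099 = 0.2769533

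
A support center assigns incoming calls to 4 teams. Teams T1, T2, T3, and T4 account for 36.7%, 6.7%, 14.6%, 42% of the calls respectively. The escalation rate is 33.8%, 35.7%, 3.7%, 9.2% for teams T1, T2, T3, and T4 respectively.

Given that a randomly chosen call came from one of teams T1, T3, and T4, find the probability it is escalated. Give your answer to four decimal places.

P(E|S) ≈ 0.1802

Let S = {T1, T3, T4}.
P(S) = 0.367 + 0.146 + 0.42 = 0.933.
P(E ∩ S) = 0.338·0.367 + 0.037·0.146 + 0.092·0.42 = 0.124046 + 0.005402 + 0.03864 = 0.168088.
P(E | S) = 0.168088 / 0.933 = 0.180159…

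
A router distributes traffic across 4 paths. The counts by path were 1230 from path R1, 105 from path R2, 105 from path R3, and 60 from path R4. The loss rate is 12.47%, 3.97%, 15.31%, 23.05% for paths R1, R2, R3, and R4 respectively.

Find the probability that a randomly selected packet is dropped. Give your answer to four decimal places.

0.1250

Total: 1230 + 105 + 105 + 60 = 1500.
P(R1) = 1230/1500 = 0.82. P(R2) = 105/1500 = 0.07. P(R3) = 105/1500 = 0.07. P(R4) = 60/1500 = 0.04.
P(L) = P(L|R1)·P(R1) + P(L|R2)·P(R2) + P(L|R3)·P(R3) + P(L|R4)·P(R4)
      = 0.1247·0.82 + 0.0397·0.07 + 0.1531·0.07 + 0.2305·0.04
      = 0.102254 + 0.002779 + 0.010717 + 0.00922 = 0.12497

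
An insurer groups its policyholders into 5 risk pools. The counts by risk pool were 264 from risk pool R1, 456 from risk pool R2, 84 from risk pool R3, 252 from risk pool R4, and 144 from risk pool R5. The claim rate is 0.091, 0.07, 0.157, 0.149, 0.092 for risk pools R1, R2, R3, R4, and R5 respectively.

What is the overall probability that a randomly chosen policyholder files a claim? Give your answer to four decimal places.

P(C) ≈ 0.0999

Total: 264 + 456 + 84 + 252 + 144 = 1200.
P(R1) = 264/1200 = 0.22. P(R2) = 456/1200 = 0.38. P(R3) = 84/1200 = 0.07. P(R4) = 252/1200 = 0.21. P(R5) = 144/1200 = 0.12.
By the law of total probability,
P(C) = P(C|R1)·P(R1) + P(C|R2)·P(R2) + P(C|R3)·P(R3) + P(C|R4)·P(R4) + P(C|R5)·P(R5)
      = 0.091·0.22 + 0.07·0.38 + 0.157·0.07 + 0.149·0.21 + 0.092·0.12
      = 0.02002 + 0.0266 + 0.01099 + 0.03129 + 0.01104 = 0.09994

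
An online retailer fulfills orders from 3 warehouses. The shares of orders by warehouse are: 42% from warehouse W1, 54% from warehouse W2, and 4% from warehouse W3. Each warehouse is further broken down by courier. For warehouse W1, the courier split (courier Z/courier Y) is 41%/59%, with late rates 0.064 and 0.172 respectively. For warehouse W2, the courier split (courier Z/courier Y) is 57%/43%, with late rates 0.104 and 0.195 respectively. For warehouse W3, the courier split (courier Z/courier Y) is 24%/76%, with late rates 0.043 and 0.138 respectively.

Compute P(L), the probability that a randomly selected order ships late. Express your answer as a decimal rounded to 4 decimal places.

P(L) ≈ 0.1355

P(L|W1) = 0.41·0.064 + 0.59·0.172 = 0.02624 + 0.10148 = 0.12772
P(L|W2) = 0.57·0.104 + 0.43·0.195 = 0.05928 + 0.08385 = 0.14313
P(L|W3) = 0.24·0.043 + 0.76·0.138 = 0.01032 + 0.10488 = 0.1152
Then overall,
P(L) = 0.42·0.12772 + 0.54·0.14313 + 0.04·0.1152
      = 0.0536424 + 0.0772902 + 0.004608 = 0.1355406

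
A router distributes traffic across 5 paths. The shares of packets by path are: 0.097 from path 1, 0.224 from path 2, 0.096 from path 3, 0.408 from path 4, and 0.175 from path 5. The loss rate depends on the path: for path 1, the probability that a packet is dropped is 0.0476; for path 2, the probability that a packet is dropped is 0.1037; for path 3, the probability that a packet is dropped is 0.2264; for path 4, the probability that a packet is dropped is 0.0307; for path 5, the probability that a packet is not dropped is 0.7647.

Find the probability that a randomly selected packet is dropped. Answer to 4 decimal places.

0.1033

P(L|5) = 1 − 0.7647 = 0.2353.
P(L) = P(L|1)·P(1) + P(L|2)·P(2) + P(L|3)·P(3) + P(L|4)·P(4) + P(L|5)·P(5)
      = 0.0476·0.097 + 0.1037·0.224 + 0.2264·0.096 + 0.0307·0.408 + 0.2353·0.175
      = 0.0046172 + 0.0232288 + 0.0217344 + 0.0125256 + 0.0411775 = 0.1032835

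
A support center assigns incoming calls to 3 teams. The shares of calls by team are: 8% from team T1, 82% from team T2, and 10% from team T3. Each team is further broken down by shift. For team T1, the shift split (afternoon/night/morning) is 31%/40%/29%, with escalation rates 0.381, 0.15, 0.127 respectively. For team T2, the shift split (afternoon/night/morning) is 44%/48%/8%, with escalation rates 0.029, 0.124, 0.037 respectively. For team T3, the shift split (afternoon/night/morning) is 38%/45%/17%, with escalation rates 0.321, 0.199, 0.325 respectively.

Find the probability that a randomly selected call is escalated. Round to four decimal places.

P(E|T1) = 0.31·0.381 + 0.4·0.15 + 0.29·0.127 = 0.11811 + 0.06 + 0.03683 = 0.21494
P(E|T2) = 0.44·0.029 + 0.48·0.124 + 0.08·0.037 = 0.01276 + 0.05952 + 0.00296 = 0.07524
P(E|T3) = 0.38·0.321 + 0.45·0.199 + 0.17·0.325 = 0.12198 + 0.08955 + 0.05525 = 0.26678
By total probability over the outer partition,
P(E) = 0.08·0.21494 + 0.82·0.07524 + 0.1·0.26678
      = 0.0171952 + 0.0616968 + 0.026678 = 0.10557

P(E) ≈ 0.1056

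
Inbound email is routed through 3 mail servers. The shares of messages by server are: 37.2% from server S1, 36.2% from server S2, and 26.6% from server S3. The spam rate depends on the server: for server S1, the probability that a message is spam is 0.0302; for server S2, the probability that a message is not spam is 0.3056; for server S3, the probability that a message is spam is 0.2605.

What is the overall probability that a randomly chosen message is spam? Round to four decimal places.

P(S) ≈ 0.3319

P(S|S2) = 1 − 0.3056 = 0.6944.
P(S) = P(S|S1)·P(S1) + P(S|S2)·P(S2) + P(S|S3)·P(S3)
      = 0.0302·0.372 + 0.6944·0.362 + 0.2605·0.266
      = 0.0112344 + 0.2513728 + 0.069293 = 0.3319002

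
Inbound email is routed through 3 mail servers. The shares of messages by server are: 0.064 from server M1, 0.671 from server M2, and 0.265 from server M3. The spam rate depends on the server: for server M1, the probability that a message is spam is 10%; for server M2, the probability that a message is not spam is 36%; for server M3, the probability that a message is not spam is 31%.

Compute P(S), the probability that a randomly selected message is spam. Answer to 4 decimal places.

0.6187

P(S|M2) = 1 − 0.36 = 0.64.
P(S|M3) = 1 − 0.31 = 0.69.
P(S) = P(S|M1)·P(M1) + P(S|M2)·P(M2) + P(S|M3)·P(M3)
      = 0.1·0.064 + 0.64·0.671 + 0.69·0.265
      = 0.0064 + 0.42944 + 0.18285 = 0.61869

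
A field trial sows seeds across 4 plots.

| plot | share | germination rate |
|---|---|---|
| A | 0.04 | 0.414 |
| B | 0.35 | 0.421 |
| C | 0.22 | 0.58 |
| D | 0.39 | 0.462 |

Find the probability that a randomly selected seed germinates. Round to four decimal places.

P(G) ≈ 0.4717

Using total probability over the partition,
P(G) = P(G|A)·P(A) + P(G|B)·P(B) + P(G|C)·P(C) + P(G|D)·P(D)
      = 0.414·0.04 + 0.421·0.35 + 0.58·0.22 + 0.462·0.39
      = 0.01656 + 0.14735 + 0.1276 + 0.18018 = 0.47169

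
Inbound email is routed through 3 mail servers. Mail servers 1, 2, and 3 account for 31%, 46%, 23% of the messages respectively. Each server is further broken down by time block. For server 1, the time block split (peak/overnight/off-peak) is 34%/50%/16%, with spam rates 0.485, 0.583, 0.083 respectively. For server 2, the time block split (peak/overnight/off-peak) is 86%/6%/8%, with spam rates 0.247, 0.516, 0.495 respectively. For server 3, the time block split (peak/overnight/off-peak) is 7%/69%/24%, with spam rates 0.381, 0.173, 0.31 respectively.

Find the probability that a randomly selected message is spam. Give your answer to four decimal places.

0.3265

P(S|1) = 0.34·0.485 + 0.5·0.583 + 0.16·0.083 = 0.1649 + 0.2915 + 0.01328 = 0.46968
P(S|2) = 0.86·0.247 + 0.06·0.516 + 0.08·0.495 = 0.21242 + 0.03096 + 0.0396 = 0.28298
P(S|3) = 0.07·0.381 + 0.69·0.173 + 0.24·0.31 = 0.02667 + 0.11937 + 0.0744 = 0.22044
Then overall,
P(S) = 0.31·0.46968 + 0.46·0.28298 + 0.23·0.22044
      = 0.1456008 + 0.1301708 + 0.0507012 = 0.3264728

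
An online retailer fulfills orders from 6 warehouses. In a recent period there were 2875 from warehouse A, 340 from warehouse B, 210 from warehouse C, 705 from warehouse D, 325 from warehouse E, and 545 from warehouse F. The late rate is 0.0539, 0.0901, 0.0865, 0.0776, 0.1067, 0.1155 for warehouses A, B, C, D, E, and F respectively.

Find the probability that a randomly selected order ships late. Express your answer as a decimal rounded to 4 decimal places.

0.0712

Total: 2875 + 340 + 210 + 705 + 325 + 545 = 5000.
P(A) = 2875/5000 = 0.575. P(B) = 340/5000 = 0.068. P(C) = 210/5000 = 0.042. P(D) = 705/5000 = 0.141. P(E) = 325/5000 = 0.065. P(F) = 545/5000 = 0.109.
Using total probability over the partition,
P(L) = P(L|A)·P(A) + P(L|B)·P(B) + P(L|C)·P(C) + P(L|D)·P(D) + P(L|E)·P(E) + P(L|F)·P(F)
      = 0.0539·0.575 + 0.0901·0.068 + 0.0865·0.042 + 0.0776·0.141 + 0.1067·0.065 + 0.1155·0.109
      = 0.0309925 + 0.0061268 + 0.003633 + 0.0109416 + 0.0069355 + 0.0125895 = 0.0712189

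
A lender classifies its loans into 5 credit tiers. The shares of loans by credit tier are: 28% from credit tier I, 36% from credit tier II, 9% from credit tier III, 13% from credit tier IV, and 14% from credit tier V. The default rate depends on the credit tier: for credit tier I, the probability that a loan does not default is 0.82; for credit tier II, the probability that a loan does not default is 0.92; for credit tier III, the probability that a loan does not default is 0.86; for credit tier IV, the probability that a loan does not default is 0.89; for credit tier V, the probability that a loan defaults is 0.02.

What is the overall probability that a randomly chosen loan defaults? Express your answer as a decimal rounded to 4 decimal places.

P(D) ≈ 0.1089

P(D|I) = 1 − 0.82 = 0.18.
P(D|II) = 1 − 0.92 = 0.08.
P(D|III) = 1 − 0.86 = 0.14.
P(D|IV) = 1 − 0.89 = 0.11.
P(D) = P(D|I)·P(I) + P(D|II)·P(II) + P(D|III)·P(III) + P(D|IV)·P(IV) + P(D|V)·P(V)
      = 0.18·0.28 + 0.08·0.36 + 0.14·0.09 + 0.11·0.13 + 0.02·0.14
      = 0.0504 + 0.0288 + 0.0126 + 0.0143 + 0.0028 = 0.1089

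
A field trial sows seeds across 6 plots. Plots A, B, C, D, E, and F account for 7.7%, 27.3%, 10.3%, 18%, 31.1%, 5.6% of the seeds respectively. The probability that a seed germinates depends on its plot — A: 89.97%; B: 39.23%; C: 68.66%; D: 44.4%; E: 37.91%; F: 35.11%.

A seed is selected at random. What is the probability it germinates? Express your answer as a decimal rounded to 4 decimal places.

P(G) ≈ 0.4646

P(G) = P(G|A)·P(A) + P(G|B)·P(B) + P(G|C)·P(C) + P(G|D)·P(D) + P(G|E)·P(E) + P(G|F)·P(F)
      = 0.8997·0.077 + 0.3923·0.273 + 0.6866·0.103 + 0.444·0.18 + 0.3791·0.311 + 0.3511·0.056
      = 0.0692769 + 0.1070979 + 0.0707198 + 0.07992 + 0.1179001 + 0.0196616 = 0.4645763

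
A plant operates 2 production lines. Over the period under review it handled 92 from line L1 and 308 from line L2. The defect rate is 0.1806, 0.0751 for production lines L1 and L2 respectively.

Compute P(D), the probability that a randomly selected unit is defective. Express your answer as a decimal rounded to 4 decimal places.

0.0994

Total: 92 + 308 = 400.
P(L1) = 92/400 = 0.23. P(L2) = 308/400 = 0.77.
P(D) = P(D|L1)·P(L1) + P(D|L2)·P(L2)
      = 0.1806·0.23 + 0.0751·0.77
      = 0.041538 + 0.057827 = 0.099365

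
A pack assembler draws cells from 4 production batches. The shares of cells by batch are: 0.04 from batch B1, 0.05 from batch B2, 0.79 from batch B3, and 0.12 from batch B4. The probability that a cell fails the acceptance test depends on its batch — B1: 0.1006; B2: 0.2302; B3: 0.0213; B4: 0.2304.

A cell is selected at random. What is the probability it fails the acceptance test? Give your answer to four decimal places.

0.0600

Summing over the partition,
P(F) = P(F|B1)·P(B1) + P(F|B2)·P(B2) + P(F|B3)·P(B3) + P(F|B4)·P(B4)
      = 0.1006·0.04 + 0.2302·0.05 + 0.0213·0.79 + 0.2304·0.12
      = 0.004024 + 0.01151 + 0.016827 + 0.027648 = 0.060009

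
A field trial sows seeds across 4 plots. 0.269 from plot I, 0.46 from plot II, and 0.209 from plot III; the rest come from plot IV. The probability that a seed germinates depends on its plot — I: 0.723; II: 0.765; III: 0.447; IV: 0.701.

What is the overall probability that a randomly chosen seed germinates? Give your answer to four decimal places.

P(G) ≈ 0.6833

P(IV) = 1 − (0.269 + 0.46 + 0.209) = 0.062.
Using total probability over the partition,
P(G) = P(G|I)·P(I) + P(G|II)·P(II) + P(G|III)·P(III) + P(G|IV)·P(IV)
      = 0.723·0.269 + 0.765·0.46 + 0.447·0.209 + 0.701·0.062
      = 0.194487 + 0.3519 + 0.093423 + 0.043462 = 0.683272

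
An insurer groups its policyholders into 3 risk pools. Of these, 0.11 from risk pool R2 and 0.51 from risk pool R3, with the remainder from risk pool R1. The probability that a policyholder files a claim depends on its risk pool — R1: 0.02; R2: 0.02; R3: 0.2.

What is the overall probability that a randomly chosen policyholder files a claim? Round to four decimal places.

P(R1) = 1 − (0.11 + 0.51) = 0.38.
P(C) = P(C|R1)·P(R1) + P(C|R2)·P(R2) + P(C|R3)·P(R3)
      = 0.02·0.38 + 0.02·0.11 + 0.2·0.51
      = 0.0076 + 0.0022 + 0.102 = 0.1118

0.1118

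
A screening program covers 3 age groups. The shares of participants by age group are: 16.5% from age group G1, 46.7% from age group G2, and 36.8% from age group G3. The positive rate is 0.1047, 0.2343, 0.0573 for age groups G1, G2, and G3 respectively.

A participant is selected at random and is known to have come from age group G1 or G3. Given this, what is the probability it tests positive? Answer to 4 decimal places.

Let S = {G1, G3}.
P(S) = 0.165 + 0.368 = 0.533.
P(T ∩ S) = 0.1047·0.165 + 0.0573·0.368 = 0.0172755 + 0.0210864 = 0.0383619.
P(T | S) = 0.0383619 / 0.533 = 0.071974…

P(T|S) ≈ 0.0720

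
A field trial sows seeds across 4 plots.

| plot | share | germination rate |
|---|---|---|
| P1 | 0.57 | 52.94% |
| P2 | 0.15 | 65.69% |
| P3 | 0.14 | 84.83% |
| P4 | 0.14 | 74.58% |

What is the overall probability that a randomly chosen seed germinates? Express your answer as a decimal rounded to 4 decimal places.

P(G) = P(G|P1)·P(P1) + P(G|P2)·P(P2) + P(G|P3)·P(P3) + P(G|P4)·P(P4)
      = 0.5294·0.57 + 0.6569·0.15 + 0.8483·0.14 + 0.7458·0.14
      = 0.301758 + 0.098535 + 0.118762 + 0.104412 = 0.623467

0.6235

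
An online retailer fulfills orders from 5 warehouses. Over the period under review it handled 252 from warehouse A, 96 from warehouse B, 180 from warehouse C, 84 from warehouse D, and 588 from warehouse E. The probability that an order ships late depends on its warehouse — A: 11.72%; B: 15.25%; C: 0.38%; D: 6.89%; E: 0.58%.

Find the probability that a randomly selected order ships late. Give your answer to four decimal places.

Total: 252 + 96 + 180 + 84 + 588 = 1200.
P(A) = 252/1200 = 0.21. P(B) = 96/1200 = 0.08. P(C) = 180/1200 = 0.15. P(D) = 84/1200 = 0.07. P(E) = 588/1200 = 0.49.
P(L) = P(L|A)·P(A) + P(L|B)·P(B) + P(L|C)·P(C) + P(L|D)·P(D) + P(L|E)·P(E)
      = 0.1172·0.21 + 0.1525·0.08 + 0.0038·0.15 + 0.0689·0.07 + 0.0058·0.49
      = 0.024612 + 0.0122 + 0.00057 + 0.004823 + 0.002842 = 0.045047

P(L) ≈ 0.0450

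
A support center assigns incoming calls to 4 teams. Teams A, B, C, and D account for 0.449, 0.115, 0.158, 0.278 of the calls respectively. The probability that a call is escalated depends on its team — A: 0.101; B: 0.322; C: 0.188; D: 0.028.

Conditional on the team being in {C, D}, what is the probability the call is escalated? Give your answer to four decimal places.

P(E|S) ≈ 0.0860

Let S = {C, D}.
P(S) = 0.158 + 0.278 = 0.436.
P(E ∩ S) = 0.188·0.158 + 0.028·0.278 = 0.029704 + 0.007784 = 0.037488.
P(E | S) = 0.037488 / 0.436 = 0.085982…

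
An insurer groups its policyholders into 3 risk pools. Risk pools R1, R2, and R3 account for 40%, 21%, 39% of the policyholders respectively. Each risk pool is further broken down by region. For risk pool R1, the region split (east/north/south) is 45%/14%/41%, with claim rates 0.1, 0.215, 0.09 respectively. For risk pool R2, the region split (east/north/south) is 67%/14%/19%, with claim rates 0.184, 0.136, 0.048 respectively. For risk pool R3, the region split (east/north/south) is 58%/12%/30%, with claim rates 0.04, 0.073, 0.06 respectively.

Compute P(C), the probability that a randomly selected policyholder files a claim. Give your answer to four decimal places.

0.0961

P(C|R1) = 0.45·0.1 + 0.14·0.215 + 0.41·0.09 = 0.045 + 0.0301 + 0.0369 = 0.112
P(C|R2) = 0.67·0.184 + 0.14·0.136 + 0.19·0.048 = 0.12328 + 0.01904 + 0.00912 = 0.15144
P(C|R3) = 0.58·0.04 + 0.12·0.073 + 0.3·0.06 = 0.0232 + 0.00876 + 0.018 = 0.04996
Then overall,
P(C) = 0.4·0.112 + 0.21·0.15144 + 0.39·0.04996
      = 0.0448 + 0.0318024 + 0.0194844 = 0.0960868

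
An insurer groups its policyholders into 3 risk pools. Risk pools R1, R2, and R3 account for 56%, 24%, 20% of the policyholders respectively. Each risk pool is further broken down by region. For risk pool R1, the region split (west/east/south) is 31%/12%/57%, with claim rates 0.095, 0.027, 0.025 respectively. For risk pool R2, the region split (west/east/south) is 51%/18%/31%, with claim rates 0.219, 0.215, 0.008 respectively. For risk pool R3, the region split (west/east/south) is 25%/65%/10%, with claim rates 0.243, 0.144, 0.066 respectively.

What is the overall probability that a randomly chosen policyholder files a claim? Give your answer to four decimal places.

P(C) ≈ 0.0952

P(C|R1) = 0.31·0.095 + 0.12·0.027 + 0.57·0.025 = 0.02945 + 0.00324 + 0.01425 = 0.04694
P(C|R2) = 0.51·0.219 + 0.18·0.215 + 0.31·0.008 = 0.11169 + 0.0387 + 0.00248 = 0.15287
P(C|R3) = 0.25·0.243 + 0.65·0.144 + 0.1·0.066 = 0.06075 + 0.0936 + 0.0066 = 0.16095
Then overall,
P(C) = 0.56·0.04694 + 0.24·0.15287 + 0.2·0.16095
      = 0.0262864 + 0.0366888 + 0.03219 = 0.0951652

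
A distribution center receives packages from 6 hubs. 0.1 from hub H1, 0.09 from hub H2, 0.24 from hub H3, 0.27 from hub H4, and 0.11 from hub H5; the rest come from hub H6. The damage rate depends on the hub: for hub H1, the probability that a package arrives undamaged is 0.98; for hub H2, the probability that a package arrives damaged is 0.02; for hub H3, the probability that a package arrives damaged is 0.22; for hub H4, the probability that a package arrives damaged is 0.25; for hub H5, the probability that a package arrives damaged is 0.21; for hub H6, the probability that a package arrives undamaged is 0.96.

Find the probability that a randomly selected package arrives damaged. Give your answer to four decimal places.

0.1548

P(H6) = 1 − (0.1 + 0.09 + 0.24 + 0.27 + 0.11) = 0.19.
P(D|H1) = 1 − 0.98 = 0.02.
P(D|H6) = 1 − 0.96 = 0.04.
P(D) = P(D|H1)·P(H1) + P(D|H2)·P(H2) + P(D|H3)·P(H3) + P(D|H4)·P(H4) + P(D|H5)·P(H5) + P(D|H6)·P(H6)
      = 0.02·0.1 + 0.02·0.09 + 0.22·0.24 + 0.25·0.27 + 0.21·0.11 + 0.04·0.19
      = 0.002 + 0.0018 + 0.0528 + 0.0675 + 0.0231 + 0.0076 = 0.1548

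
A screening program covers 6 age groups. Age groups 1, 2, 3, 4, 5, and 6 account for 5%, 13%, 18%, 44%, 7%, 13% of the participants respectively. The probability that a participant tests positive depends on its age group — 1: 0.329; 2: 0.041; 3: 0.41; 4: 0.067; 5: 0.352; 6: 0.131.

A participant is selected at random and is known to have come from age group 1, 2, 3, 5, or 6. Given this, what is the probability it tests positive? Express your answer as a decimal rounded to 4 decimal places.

Let S = {1, 2, 3, 5, 6}.
P(S) = 0.05 + 0.13 + 0.18 + 0.07 + 0.13 = 0.56.
P(T ∩ S) = 0.329·0.05 + 0.041·0.13 + 0.41·0.18 + 0.352·0.07 + 0.131·0.13 = 0.01645 + 0.00533 + 0.0738 + 0.02464 + 0.01703 = 0.13725.
P(T | S) = 0.13725 / 0.56 = 0.245089…

P(T|S) ≈ 0.2451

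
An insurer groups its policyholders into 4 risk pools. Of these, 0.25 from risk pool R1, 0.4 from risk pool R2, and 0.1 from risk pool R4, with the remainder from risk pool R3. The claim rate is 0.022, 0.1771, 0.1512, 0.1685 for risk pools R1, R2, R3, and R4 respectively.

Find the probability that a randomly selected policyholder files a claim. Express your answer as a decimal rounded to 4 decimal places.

P(R3) = 1 − (0.25 + 0.4 + 0.1) = 0.25.
Using total probability over the partition,
P(C) = P(C|R1)·P(R1) + P(C|R2)·P(R2) + P(C|R3)·P(R3) + P(C|R4)·P(R4)
      = 0.022·0.25 + 0.1771·0.4 + 0.1512·0.25 + 0.1685·0.1
      = 0.0055 + 0.07084 + 0.0378 + 0.01685 = 0.13099

P(C) ≈ 0.1310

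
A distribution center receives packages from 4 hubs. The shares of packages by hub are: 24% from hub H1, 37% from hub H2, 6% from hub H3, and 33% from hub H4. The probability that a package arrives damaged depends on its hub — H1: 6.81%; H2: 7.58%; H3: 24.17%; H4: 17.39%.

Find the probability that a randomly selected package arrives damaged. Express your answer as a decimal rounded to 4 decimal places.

By the law of total probability,
P(D) = P(D|H1)·P(H1) + P(D|H2)·P(H2) + P(D|H3)·P(H3) + P(D|H4)·P(H4)
      = 0.0681·0.24 + 0.0758·0.37 + 0.2417·0.06 + 0.1739·0.33
      = 0.016344 + 0.028046 + 0.014502 + 0.057387 = 0.116279

0.1163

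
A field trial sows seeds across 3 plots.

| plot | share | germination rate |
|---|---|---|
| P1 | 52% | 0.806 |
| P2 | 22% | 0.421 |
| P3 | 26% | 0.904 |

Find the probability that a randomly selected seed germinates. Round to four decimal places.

Using total probability over the partition,
P(G) = P(G|P1)·P(P1) + P(G|P2)·P(P2) + P(G|P3)·P(P3)
      = 0.806·0.52 + 0.421·0.22 + 0.904·0.26
      = 0.41912 + 0.09262 + 0.23504 = 0.74678

P(G) ≈ 0.7468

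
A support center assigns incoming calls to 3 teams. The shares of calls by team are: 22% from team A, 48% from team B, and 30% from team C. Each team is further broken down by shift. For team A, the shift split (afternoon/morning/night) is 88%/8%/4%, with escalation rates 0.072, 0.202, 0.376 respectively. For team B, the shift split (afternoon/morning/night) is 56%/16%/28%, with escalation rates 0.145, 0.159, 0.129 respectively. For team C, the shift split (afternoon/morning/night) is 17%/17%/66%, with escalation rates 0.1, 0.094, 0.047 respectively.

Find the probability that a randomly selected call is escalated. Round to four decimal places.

P(E) ≈ 0.1085

P(E|A) = 0.88·0.072 + 0.08·0.202 + 0.04·0.376 = 0.06336 + 0.01616 + 0.01504 = 0.09456
P(E|B) = 0.56·0.145 + 0.16·0.159 + 0.28·0.129 = 0.0812 + 0.02544 + 0.03612 = 0.14276
P(E|C) = 0.17·0.1 + 0.17·0.094 + 0.66·0.047 = 0.017 + 0.01598 + 0.03102 = 0.064
Then overall,
P(E) = 0.22·0.09456 + 0.48·0.14276 + 0.3·0.064
      = 0.0208032 + 0.0685248 + 0.0192 = 0.108528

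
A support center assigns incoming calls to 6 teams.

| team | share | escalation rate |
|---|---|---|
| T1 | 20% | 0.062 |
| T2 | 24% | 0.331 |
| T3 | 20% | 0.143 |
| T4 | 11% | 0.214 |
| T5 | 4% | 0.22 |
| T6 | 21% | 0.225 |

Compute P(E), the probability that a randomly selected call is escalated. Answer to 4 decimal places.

By the law of total probability,
P(E) = P(E|T1)·P(T1) + P(E|T2)·P(T2) + P(E|T3)·P(T3) + P(E|T4)·P(T4) + P(E|T5)·P(T5) + P(E|T6)·P(T6)
      = 0.062·0.2 + 0.331·0.24 + 0.143·0.2 + 0.214·0.11 + 0.22·0.04 + 0.225·0.21
      = 0.0124 + 0.07944 + 0.0286 + 0.02354 + 0.0088 + 0.04725 = 0.20003

P(E) ≈ 0.2000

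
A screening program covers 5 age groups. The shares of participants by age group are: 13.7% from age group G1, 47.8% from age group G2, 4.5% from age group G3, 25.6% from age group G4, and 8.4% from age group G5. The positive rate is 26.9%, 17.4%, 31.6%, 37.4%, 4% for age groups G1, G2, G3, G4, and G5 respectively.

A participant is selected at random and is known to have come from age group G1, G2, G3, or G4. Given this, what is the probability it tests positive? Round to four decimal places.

0.2511

Let S = {G1, G2, G3, G4}.
P(S) = 0.137 + 0.478 + 0.045 + 0.256 = 0.916.
P(T ∩ S) = 0.269·0.137 + 0.174·0.478 + 0.316·0.045 + 0.374·0.256 = 0.036853 + 0.083172 + 0.01422 + 0.095744 = 0.229989.
P(T | S) = 0.229989 / 0.916 = 0.251080…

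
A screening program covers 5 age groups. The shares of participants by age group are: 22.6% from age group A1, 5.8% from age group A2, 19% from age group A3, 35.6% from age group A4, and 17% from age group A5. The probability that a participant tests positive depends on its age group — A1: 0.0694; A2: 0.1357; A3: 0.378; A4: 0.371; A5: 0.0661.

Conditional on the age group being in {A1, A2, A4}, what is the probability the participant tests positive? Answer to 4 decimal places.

Let S = {A1, A2, A4}.
P(S) = 0.226 + 0.058 + 0.356 = 0.64.
P(T ∩ S) = 0.0694·0.226 + 0.1357·0.058 + 0.371·0.356 = 0.0156844 + 0.0078706 + 0.132076 = 0.155631.
P(T | S) = 0.155631 / 0.64 = 0.243173…

0.2432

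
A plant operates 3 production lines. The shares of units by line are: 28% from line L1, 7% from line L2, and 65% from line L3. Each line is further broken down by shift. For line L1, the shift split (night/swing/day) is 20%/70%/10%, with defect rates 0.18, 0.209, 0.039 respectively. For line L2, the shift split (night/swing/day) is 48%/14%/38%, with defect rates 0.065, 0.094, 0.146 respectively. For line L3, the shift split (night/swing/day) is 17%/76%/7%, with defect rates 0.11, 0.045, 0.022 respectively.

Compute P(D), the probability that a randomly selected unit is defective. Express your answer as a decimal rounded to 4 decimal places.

0.0945

P(D|L1) = 0.2·0.18 + 0.7·0.209 + 0.1·0.039 = 0.036 + 0.1463 + 0.0039 = 0.1862
P(D|L2) = 0.48·0.065 + 0.14·0.094 + 0.38·0.146 = 0.0312 + 0.01316 + 0.05548 = 0.09984
P(D|L3) = 0.17·0.11 + 0.76·0.045 + 0.07·0.022 = 0.0187 + 0.0342 + 0.00154 = 0.05444
By total probability over the outer partition,
P(D) = 0.28·0.1862 + 0.07·0.09984 + 0.65·0.05444
      = 0.052136 + 0.0069888 + 0.035386 = 0.0945108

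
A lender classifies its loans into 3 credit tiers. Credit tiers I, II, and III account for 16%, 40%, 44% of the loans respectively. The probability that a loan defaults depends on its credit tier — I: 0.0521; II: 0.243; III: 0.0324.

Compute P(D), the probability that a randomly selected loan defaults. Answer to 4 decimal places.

By the law of total probability,
P(D) = P(D|I)·P(I) + P(D|II)·P(II) + P(D|III)·P(III)
      = 0.0521·0.16 + 0.243·0.4 + 0.0324·0.44
      = 0.008336 + 0.0972 + 0.014256 = 0.119792

0.1198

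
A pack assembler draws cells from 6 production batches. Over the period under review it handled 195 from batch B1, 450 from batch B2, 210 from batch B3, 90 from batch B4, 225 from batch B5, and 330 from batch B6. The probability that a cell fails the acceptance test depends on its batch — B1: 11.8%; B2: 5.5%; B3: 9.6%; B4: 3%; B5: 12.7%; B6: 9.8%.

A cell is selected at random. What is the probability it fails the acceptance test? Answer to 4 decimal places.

0.0877

Total: 195 + 450 + 210 + 90 + 225 + 330 = 1500.
P(B1) = 195/1500 = 0.13. P(B2) = 450/1500 = 0.3. P(B3) = 210/1500 = 0.14. P(B4) = 90/1500 = 0.06. P(B5) = 225/1500 = 0.15. P(B6) = 330/1500 = 0.22.
Summing over the partition,
P(F) = P(F|B1)·P(B1) + P(F|B2)·P(B2) + P(F|B3)·P(B3) + P(F|B4)·P(B4) + P(F|B5)·P(B5) + P(F|B6)·P(B6)
      = 0.118·0.13 + 0.055·0.3 + 0.096·0.14 + 0.03·0.06 + 0.127·0.15 + 0.098·0.22
      = 0.01534 + 0.0165 + 0.01344 + 0.0018 + 0.01905 + 0.02156 = 0.08769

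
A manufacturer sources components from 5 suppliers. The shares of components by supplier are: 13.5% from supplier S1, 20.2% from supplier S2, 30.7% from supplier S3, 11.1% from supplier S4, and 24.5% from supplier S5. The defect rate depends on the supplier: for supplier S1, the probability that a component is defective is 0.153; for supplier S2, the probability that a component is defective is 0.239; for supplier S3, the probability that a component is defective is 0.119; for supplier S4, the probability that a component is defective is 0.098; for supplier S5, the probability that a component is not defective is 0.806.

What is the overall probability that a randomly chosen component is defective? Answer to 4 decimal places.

P(D|S5) = 1 − 0.806 = 0.194.
P(D) = P(D|S1)·P(S1) + P(D|S2)·P(S2) + P(D|S3)·P(S3) + P(D|S4)·P(S4) + P(D|S5)·P(S5)
      = 0.153·0.135 + 0.239·0.202 + 0.119·0.307 + 0.098·0.111 + 0.194·0.245
      = 0.020655 + 0.048278 + 0.036533 + 0.010878 + 0.04753 = 0.163874

0.1639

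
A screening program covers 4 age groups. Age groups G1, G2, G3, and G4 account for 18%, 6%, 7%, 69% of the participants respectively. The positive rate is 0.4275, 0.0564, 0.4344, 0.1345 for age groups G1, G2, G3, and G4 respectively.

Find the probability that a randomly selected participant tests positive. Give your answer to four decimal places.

P(T) = P(T|G1)·P(G1) + P(T|G2)·P(G2) + P(T|G3)·P(G3) + P(T|G4)·P(G4)
      = 0.4275·0.18 + 0.0564·0.06 + 0.4344·0.07 + 0.1345·0.69
      = 0.07695 + 0.003384 + 0.030408 + 0.092805 = 0.203547

P(T) ≈ 0.2035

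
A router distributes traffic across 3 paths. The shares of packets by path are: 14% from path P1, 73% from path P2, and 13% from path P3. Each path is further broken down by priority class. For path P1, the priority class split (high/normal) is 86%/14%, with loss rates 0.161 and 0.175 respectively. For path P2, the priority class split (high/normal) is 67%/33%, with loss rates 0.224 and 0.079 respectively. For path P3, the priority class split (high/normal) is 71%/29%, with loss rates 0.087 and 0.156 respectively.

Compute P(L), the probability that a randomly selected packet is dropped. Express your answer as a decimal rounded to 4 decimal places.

0.1653

P(L|P1) = 0.86·0.161 + 0.14·0.175 = 0.13846 + 0.0245 = 0.16296
P(L|P2) = 0.67·0.224 + 0.33·0.079 = 0.15008 + 0.02607 = 0.17615
P(L|P3) = 0.71·0.087 + 0.29·0.156 = 0.06177 + 0.04524 = 0.10701
Then overall,
P(L) = 0.14·0.16296 + 0.73·0.17615 + 0.13·0.10701
      = 0.0228144 + 0.1285895 + 0.0139113 = 0.1653152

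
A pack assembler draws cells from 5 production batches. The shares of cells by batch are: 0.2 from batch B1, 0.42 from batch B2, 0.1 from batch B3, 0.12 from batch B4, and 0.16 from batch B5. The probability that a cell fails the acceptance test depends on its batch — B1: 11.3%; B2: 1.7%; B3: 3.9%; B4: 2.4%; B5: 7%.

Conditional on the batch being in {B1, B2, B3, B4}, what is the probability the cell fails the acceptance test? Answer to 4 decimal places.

P(F|S) ≈ 0.0435

Let S = {B1, B2, B3, B4}.
P(S) = 0.2 + 0.42 + 0.1 + 0.12 = 0.84.
P(F ∩ S) = 0.113·0.2 + 0.017·0.42 + 0.039·0.1 + 0.024·0.12 = 0.0226 + 0.00714 + 0.0039 + 0.00288 = 0.03652.
P(F | S) = 0.03652 / 0.84 = 0.043476…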